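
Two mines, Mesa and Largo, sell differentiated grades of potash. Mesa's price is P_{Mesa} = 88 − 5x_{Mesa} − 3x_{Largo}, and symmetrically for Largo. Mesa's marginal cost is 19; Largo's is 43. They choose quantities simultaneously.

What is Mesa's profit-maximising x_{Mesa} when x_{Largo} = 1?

6.6

Mine Mesa's profit: π = x_{Mesa}(88 − 5x_{Mesa} − 3x_{Largo}) − 19x_{Mesa}.
∂π/∂x_{Mesa} = 69 − 10x_{Mesa} − 3x_{Largo} = 0 ⇒ x_{Mesa} = 6.9 − 0.3x_{Largo}.
At x_{Largo} = 1: x_{Mesa} = 6.9 − 0.3·1 = 6.6.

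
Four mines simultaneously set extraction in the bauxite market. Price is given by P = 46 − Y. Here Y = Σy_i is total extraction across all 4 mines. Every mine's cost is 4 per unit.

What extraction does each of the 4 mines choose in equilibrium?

A representative mine's profit is π_i = y_i(46 − Y) − 4y_i, with Y = y_i + Σ_{j≠i} y_j.
First-order condition: 42 − 2y_i − Σ_{j≠i} y_j = 0.
Imposing symmetry (y_j = y for all j) turns Σ_{j≠i} y_j into 3y, so 42 = 5y and y = 8.4.

8.4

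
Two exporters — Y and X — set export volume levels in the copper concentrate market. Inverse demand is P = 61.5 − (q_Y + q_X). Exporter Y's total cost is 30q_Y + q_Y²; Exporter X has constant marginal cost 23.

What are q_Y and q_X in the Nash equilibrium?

3.5, 17.5

Exporter Y's profit: π = q_Y(61.5 − (q_Y + q_X)) − 30q_Y − q_Y².
∂π/∂q_Y = 31.5 − 4q_Y − q_X = 0, so q_Y = 7.875 − 0.25q_X.
For X: ∂π/∂q_X = 38.5 − 2q_X − q_Y = 0 ⇒ q_X = 19.25 − 0.5q_Y.
Plugging q_X into Y's best response: q_Y = 7.875 − 0.25(19.25 − 0.5q_Y) ⇒ 0.875q_Y = 3.0625, so q_Y = 3.5.
Then q_X = 19.25 − 0.5·3.5 = 17.5.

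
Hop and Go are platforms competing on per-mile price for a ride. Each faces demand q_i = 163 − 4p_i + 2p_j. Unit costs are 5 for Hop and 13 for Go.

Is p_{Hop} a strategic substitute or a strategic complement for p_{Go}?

Hop's profit: π = (p_{Hop} − 5)(163 − 4p_{Hop} + 2p_{Go}).
∂π/∂p_{Hop} = 183 − 8p_{Hop} + 2p_{Go} = 0 ⇒ p_{Hop} = 22.875 + 0.25p_{Go}.
The best-response slope dp_{Hop}/dp_{Go} = 0.25 > 0: the reaction function is upward-sloping, so the choices are strategic complements.

strategic complements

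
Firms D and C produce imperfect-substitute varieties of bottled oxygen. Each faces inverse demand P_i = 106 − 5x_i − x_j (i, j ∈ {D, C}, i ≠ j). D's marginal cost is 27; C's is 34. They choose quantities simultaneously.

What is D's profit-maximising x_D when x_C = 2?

Firm D's profit: π = x_D(106 − 5x_D − x_C) − 27x_D.
∂π/∂x_D = 79 − 10x_D − x_C = 0 ⇒ x_D = 7.9 − 0.1x_C.
At x_C = 2: x_D = 7.9 − 0.1·2 = 7.7.

7.7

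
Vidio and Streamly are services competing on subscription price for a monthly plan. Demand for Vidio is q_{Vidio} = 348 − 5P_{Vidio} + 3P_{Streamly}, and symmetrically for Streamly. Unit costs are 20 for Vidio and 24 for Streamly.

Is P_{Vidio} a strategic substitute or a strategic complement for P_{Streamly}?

Vidio's profit: π = (P_{Vidio} − 20)(348 − 5P_{Vidio} + 3P_{Streamly}).
∂π/∂P_{Vidio} = 448 − 10P_{Vidio} + 3P_{Streamly} = 0 ⇒ P_{Vidio} = 44.8 + 0.3P_{Streamly}.
The best-response slope dP_{Vidio}/dP_{Streamly} = 0.3 > 0: the reaction function is upward-sloping, so the choices are strategic complements.

strategic complements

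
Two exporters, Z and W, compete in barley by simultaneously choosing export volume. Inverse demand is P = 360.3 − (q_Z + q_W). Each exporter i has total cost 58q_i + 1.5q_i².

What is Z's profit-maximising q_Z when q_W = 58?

Exporter Z's profit: π = q_Z(360.3 − (q_Z + q_W)) − 58q_Z − 1.5q_Z².
∂π/∂q_Z = 302.3 − 5q_Z − q_W = 0, so q_Z = 60.46 − 0.2q_W.
At q_W = 58: q_Z = 60.46 − 0.2·58 = 48.86.

48.86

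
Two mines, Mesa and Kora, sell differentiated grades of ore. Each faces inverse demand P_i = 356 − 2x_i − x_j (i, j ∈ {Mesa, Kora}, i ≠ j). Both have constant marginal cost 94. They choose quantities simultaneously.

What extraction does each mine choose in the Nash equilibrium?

Mine Mesa's profit: π = x_{Mesa}(356 − 2x_{Mesa} − x_{Kora}) − 94x_{Mesa}.
∂π/∂x_{Mesa} = 262 − 4x_{Mesa} − x_{Kora} = 0 ⇒ x_{Mesa} = 65.5 − 0.25x_{Kora}.
Setting x_{Mesa} = x_{Kora} in the reaction function: x_{Mesa} = 65.5 − 0.25x_{Mesa}, so x_{Mesa} = 65.5 / 1.25 = 52.4.

52.4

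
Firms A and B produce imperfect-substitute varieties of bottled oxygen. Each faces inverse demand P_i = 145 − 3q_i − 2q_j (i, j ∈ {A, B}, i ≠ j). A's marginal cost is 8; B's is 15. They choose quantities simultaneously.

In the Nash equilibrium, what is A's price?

Firm A's profit: π = q_A(145 − 3q_A − 2q_B) − 8q_A.
∂π/∂q_A = 137 − 6q_A − 2q_B = 0 ⇒ q_A = 137/6 − (1/3)q_B.
Similarly q_B = 65/3 − (1/3)q_A.
Solving the two reaction functions simultaneously: (1 − (−1/3)(−1/3))q_A = 137/6 − (1/3)·(65/3), so (8/9)q_A = 281/18 and q_A = 17.5625.
Then q_B = 65/3 − (1/3)·17.5625 = 15.8125.
P_A = 145 − 3·17.5625 − 2·15.8125 = 60.6875.

60.6875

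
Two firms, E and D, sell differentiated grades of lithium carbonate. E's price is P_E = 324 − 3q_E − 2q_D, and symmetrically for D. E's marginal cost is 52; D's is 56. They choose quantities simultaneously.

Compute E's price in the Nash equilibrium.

Firm E's profit: π = q_E(324 − 3q_E − 2q_D) − 52q_E.
∂π/∂q_E = 272 − 6q_E − 2q_D = 0 ⇒ q_E = 136/3 − (1/3)q_D.
Similarly q_D = 134/3 − (1/3)q_E.
Plugging q_D into E's best response: q_E = 136/3 − (1/3)(134/3 − (1/3)q_E) ⇒ (8/9)q_E = 274/9, so q_E = 34.25.
Then q_D = 134/3 − (1/3)·34.25 = 33.25.
P_E = 324 − 3·34.25 − 2·33.25 = 154.75.

154.75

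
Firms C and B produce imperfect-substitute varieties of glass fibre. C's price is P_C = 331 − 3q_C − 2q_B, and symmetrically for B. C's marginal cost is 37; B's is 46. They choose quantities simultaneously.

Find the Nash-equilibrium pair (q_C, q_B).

37.3125, 35.0625

Firm C's profit: π = q_C(331 − 3q_C − 2q_B) − 37q_C.
∂π/∂q_C = 294 − 6q_C − 2q_B = 0 ⇒ q_C = 49 − (1/3)q_B.
Similarly q_B = 47.5 − (1/3)q_C.
Substituting the second reaction function into the first: q_C = 49 − (1/3)(47.5 − (1/3)q_C), which gives (8/9)q_C = 199/6 ⇒ q_C = 37.3125.
Then q_B = 47.5 − (1/3)·37.3125 = 35.0625.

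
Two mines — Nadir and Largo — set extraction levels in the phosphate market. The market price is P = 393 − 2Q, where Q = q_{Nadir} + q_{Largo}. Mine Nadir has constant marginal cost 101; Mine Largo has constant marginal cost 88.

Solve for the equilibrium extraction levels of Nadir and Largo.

Mine Nadir's profit: π = q_{Nadir}(393 − 2(q_{Nadir} + q_{Largo})) − 101q_{Nadir}.
∂π/∂q_{Nadir} = 292 − 4q_{Nadir} − 2q_{Largo} = 0, so q_{Nadir} = 73 − 0.5q_{Largo}.
By the same steps for Largo: q_{Largo} = 76.25 − 0.5q_{Nadir}.
Substituting the second reaction function into the first: q_{Nadir} = 73 − 0.5(76.25 − 0.5q_{Nadir}), which gives 0.75q_{Nadir} = 34.875 ⇒ q_{Nadir} = 46.5.
Then q_{Largo} = 76.25 − 0.5·46.5 = 53.

46.5, 53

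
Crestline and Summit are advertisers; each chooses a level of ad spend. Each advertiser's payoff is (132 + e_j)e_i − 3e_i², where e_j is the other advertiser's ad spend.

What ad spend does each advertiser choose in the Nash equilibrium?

Crestline's payoff is (132 + e_S)e_C − 3e_C².
∂π/∂e_C = 132 + e_S − 6e_C = 0, so e_C = 22 + (1/6)e_S.
The game is symmetric, so in equilibrium e_S = e_C: the reaction function gives (5/6)e_C = 22, hence e_C = 26.4.

26.4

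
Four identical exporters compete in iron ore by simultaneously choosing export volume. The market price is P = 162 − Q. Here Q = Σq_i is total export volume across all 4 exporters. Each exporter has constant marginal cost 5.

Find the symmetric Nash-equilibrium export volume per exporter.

A representative exporter's profit is π_i = q_i(162 − Q) − 5q_i, with Q = q_i + Σ_{j≠i} q_j.
First-order condition: 157 − 2q_i − Σ_{j≠i} q_j = 0.
Imposing symmetry (q_j = q for all j) turns Σ_{j≠i} q_j into 3q, so 157 = 5q and q = 31.4.

31.4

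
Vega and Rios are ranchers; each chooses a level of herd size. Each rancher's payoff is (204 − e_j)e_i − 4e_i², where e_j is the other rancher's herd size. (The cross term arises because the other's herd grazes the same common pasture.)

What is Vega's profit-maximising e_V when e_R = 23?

Vega's payoff is (204 − e_R)e_V − 4e_V².
∂π/∂e_V = 204 − e_R − 8e_V = 0, so e_V = 25.5 − 0.125e_R.
At e_R = 23: e_V = 25.5 − 0.125·23 = 22.625.

22.625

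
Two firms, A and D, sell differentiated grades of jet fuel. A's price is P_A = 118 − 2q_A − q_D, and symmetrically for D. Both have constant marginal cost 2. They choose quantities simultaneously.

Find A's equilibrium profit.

1076.48

Firm A's profit: π = q_A(118 − 2q_A − q_D) − 2q_A.
∂π/∂q_A = 116 − 4q_A − q_D = 0 ⇒ q_A = 29 − 0.25q_D.
Setting q_A = q_D in the reaction function: q_A = 29 − 0.25q_A, so q_A = 29 / 1.25 = 23.2.
P_A = 118 − 2·23.2 − 23.2 = 48.4.
Profit = (48.4 − 2)·23.2 = 1076.48.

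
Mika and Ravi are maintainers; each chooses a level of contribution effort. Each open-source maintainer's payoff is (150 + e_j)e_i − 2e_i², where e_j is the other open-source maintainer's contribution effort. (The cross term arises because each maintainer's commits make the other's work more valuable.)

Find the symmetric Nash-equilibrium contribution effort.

Mika's payoff is (150 + e_R)e_M − 2e_M².
∂π/∂e_M = 150 + e_R − 4e_M = 0, so e_M = 37.5 + 0.25e_R.
By symmetry e_R = e_M; substituting into the reaction function, 0.75e_M = 37.5 and e_M = 50.

50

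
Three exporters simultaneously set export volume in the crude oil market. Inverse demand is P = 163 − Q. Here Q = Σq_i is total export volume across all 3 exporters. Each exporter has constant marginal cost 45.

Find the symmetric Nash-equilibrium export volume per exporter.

A representative exporter's profit is π_i = q_i(163 − Q) − 45q_i, with Q = q_i + Σ_{j≠i} q_j.
First-order condition: 118 − 2q_i − Σ_{j≠i} q_j = 0.
In a symmetric equilibrium every exporter chooses the same q, so Σ_{j≠i} q_j = 2q. The condition becomes 118 − 4q = 0, giving q = 118/4 = 29.5.

29.5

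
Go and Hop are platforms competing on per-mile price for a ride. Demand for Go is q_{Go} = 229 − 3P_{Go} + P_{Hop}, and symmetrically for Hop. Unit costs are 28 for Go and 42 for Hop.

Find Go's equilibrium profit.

Go's profit: π = (P_{Go} − 28)(229 − 3P_{Go} + P_{Hop}).
∂π/∂P_{Go} = 313 − 6P_{Go} + P_{Hop} = 0 ⇒ P_{Go} = 313/6 + (1/6)P_{Hop}.
Similarly P_{Hop} = 355/6 + (1/6)P_{Go}.
Plugging P_{Hop} into Go's best response: P_{Go} = 313/6 + (1/6)(355/6 + (1/6)P_{Go}) ⇒ (35/36)P_{Go} = 2233/36, so P_{Go} = 63.8.
Then P_{Hop} = 355/6 + (1/6)·63.8 = 69.8.
q_{Go} = 229 − 3·63.8 + 69.8 = 107.4.
Profit = (63.8 − 28)·107.4 = 3844.92.

3844.92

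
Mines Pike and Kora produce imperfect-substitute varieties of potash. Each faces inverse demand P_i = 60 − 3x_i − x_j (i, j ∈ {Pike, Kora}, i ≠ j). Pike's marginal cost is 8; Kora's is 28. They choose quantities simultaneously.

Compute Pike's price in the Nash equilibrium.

Mine Pike's profit: π = x_{Pike}(60 − 3x_{Pike} − x_{Kora}) − 8x_{Pike}.
∂π/∂x_{Pike} = 52 − 6x_{Pike} − x_{Kora} = 0 ⇒ x_{Pike} = 26/3 − (1/6)x_{Kora}.
Similarly x_{Kora} = 16/3 − (1/6)x_{Pike}.
Substituting the second reaction function into the first: x_{Pike} = 26/3 − (1/6)(16/3 − (1/6)x_{Pike}), which gives (35/36)x_{Pike} = 70/9 ⇒ x_{Pike} = 8.
Then x_{Kora} = 16/3 − (1/6)·8 = 4.
P_{Pike} = 60 − 3·8 − 4 = 32.

32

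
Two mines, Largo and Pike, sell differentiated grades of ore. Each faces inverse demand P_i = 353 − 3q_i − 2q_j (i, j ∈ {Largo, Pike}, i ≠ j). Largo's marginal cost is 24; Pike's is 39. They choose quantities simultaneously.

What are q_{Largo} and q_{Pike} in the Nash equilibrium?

42.0625, 38.3125

Mine Largo's profit: π = q_{Largo}(353 − 3q_{Largo} − 2q_{Pike}) − 24q_{Largo}.
∂π/∂q_{Largo} = 329 − 6q_{Largo} − 2q_{Pike} = 0 ⇒ q_{Largo} = 329/6 − (1/3)q_{Pike}.
Similarly q_{Pike} = 157/3 − (1/3)q_{Largo}.
Solving the two reaction functions simultaneously: (1 − (−1/3)(−1/3))q_{Largo} = 329/6 − (1/3)·(157/3), so (8/9)q_{Largo} = 673/18 and q_{Largo} = 42.0625.
Then q_{Pike} = 157/3 − (1/3)·42.0625 = 38.3125.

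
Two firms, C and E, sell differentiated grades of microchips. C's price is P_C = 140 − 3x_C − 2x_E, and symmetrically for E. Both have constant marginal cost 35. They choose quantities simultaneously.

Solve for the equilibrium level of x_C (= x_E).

13.125

Firm C's profit: π = x_C(140 − 3x_C − 2x_E) − 35x_C.
∂π/∂x_C = 105 − 6x_C − 2x_E = 0 ⇒ x_C = 17.5 − (1/3)x_E.
The game is symmetric, so in equilibrium x_E = x_C: the reaction function gives (4/3)x_C = 17.5, hence x_C = 13.125.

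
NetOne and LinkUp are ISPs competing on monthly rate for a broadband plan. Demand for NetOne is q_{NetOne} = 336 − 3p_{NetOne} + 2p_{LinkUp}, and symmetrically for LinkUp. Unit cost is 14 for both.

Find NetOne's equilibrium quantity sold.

NetOne's profit: π = (p_{NetOne} − 14)(336 − 3p_{NetOne} + 2p_{LinkUp}).
∂π/∂p_{NetOne} = 378 − 6p_{NetOne} + 2p_{LinkUp} = 0 ⇒ p_{NetOne} = 63 + (1/3)p_{LinkUp}.
The game is symmetric, so in equilibrium p_{LinkUp} = p_{NetOne}: the reaction function gives (2/3)p_{NetOne} = 63, hence p_{NetOne} = 94.5.
q_{NetOne} = 336 − 3·94.5 + 2·94.5 = 241.5.

241.5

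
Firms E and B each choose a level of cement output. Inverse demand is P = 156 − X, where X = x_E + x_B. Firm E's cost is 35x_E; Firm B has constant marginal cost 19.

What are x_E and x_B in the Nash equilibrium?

35, 51

Firm E's profit: π = x_E(156 − (x_E + x_B)) − 35x_E.
∂π/∂x_E = 121 − 2x_E − x_B = 0, so x_E = 60.5 − 0.5x_B.
By the same steps for B: x_B = 68.5 − 0.5x_E.
Substituting the second reaction function into the first: x_E = 60.5 − 0.5(68.5 − 0.5x_E), which gives 0.75x_E = 26.25 ⇒ x_E = 35.
Then x_B = 68.5 − 0.5·35 = 51.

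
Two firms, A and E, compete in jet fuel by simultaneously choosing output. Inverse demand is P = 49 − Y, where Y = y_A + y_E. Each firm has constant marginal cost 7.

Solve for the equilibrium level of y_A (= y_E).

14

Firm A's profit: π = y_A(49 − (y_A + y_E)) − 7y_A.
∂π/∂y_A = 42 − 2y_A − y_E = 0, so y_A = 21 − 0.5y_E.
Setting y_A = y_E in the reaction function: y_A = 21 − 0.5y_A, so y_A = 21 / 1.5 = 14.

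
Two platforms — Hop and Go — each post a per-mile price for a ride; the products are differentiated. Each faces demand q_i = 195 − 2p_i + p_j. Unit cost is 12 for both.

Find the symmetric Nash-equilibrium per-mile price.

73

Hop's profit: π = (p_{Hop} − 12)(195 − 2p_{Hop} + p_{Go}).
∂π/∂p_{Hop} = 219 − 4p_{Hop} + p_{Go} = 0 ⇒ p_{Hop} = 54.75 + 0.25p_{Go}.
By symmetry p_{Go} = p_{Hop}; substituting into the reaction function, 0.75p_{Hop} = 54.75 and p_{Hop} = 73.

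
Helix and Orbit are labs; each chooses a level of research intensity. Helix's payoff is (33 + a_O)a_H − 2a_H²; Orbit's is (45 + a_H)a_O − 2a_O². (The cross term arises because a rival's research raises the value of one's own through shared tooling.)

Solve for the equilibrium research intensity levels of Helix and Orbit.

11.8, 14.2

Expanding Helix's payoff: 33a_H + a_Oa_H − 2a_H².
∂π/∂a_H = 33 + a_O − 4a_H = 0, so a_H = 8.25 + 0.25a_O.
Likewise for Orbit: a_O = 11.25 + 0.25a_H.
Solving the two reaction functions simultaneously: (1 − (0.25)(0.25))a_H = 8.25 + 0.25·11.25, so 0.9375a_H = 11.0625 and a_H = 11.8.
Then a_O = 11.25 + 0.25·11.8 = 14.2.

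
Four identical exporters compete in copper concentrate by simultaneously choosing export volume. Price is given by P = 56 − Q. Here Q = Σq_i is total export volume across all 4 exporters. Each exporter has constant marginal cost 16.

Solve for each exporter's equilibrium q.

8

A representative exporter's profit is π_i = q_i(56 − Q) − 16q_i, with Q = q_i + Σ_{j≠i} q_j.
First-order condition: 40 − 2q_i − Σ_{j≠i} q_j = 0.
Imposing symmetry (q_j = q for all j) turns Σ_{j≠i} q_j into 3q, so 40 = 5q and q = 8.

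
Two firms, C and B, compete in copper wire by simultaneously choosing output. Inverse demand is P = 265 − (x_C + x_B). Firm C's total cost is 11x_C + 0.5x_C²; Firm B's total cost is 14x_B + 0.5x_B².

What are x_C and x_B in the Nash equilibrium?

Firm C's profit: π = x_C(265 − (x_C + x_B)) − 11x_C − 0.5x_C².
∂π/∂x_C = 254 − 3x_C − x_B = 0, so x_C = 254/3 − (1/3)x_B.
By the same steps for B: x_B = 251/3 − (1/3)x_C.
Substituting the second reaction function into the first: x_C = 254/3 − (1/3)(251/3 − (1/3)x_C), which gives (8/9)x_C = 511/9 ⇒ x_C = 63.875.
Then x_B = 251/3 − (1/3)·63.875 = 62.375.

63.875, 62.375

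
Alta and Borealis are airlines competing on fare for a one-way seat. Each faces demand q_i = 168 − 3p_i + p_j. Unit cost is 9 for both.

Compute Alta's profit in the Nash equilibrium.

2700

Alta's profit: π = (p_{Alta} − 9)(168 − 3p_{Alta} + p_{Borealis}).
∂π/∂p_{Alta} = 195 − 6p_{Alta} + p_{Borealis} = 0 ⇒ p_{Alta} = 32.5 + (1/6)p_{Borealis}.
Setting p_{Alta} = p_{Borealis} in the reaction function: p_{Alta} = 32.5 + (1/6)p_{Alta}, so p_{Alta} = 32.5 / (5/6) = 39.
q_{Alta} = 168 − 3·39 + 39 = 90.
Profit = (39 − 9)·90 = 2700.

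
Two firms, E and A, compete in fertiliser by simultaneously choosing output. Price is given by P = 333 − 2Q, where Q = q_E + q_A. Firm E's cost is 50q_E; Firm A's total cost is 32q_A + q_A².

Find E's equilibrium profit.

Firm E's profit: π = q_E(333 − 2(q_E + q_A)) − 50q_E.
∂π/∂q_E = 283 − 4q_E − 2q_A = 0, so q_E = 70.75 − 0.5q_A.
For A: ∂π/∂q_A = 301 − 6q_A − 2q_E = 0 ⇒ q_A = 301/6 − (1/3)q_E.
Substituting the second reaction function into the first: q_E = 70.75 − 0.5(301/6 − (1/3)q_E), which gives (5/6)q_E = 137/3 ⇒ q_E = 54.8.
Then q_A = 301/6 − (1/3)·54.8 = 31.9.
Price P = 333 − 2·86.7 = 159.6.
E's profit: (159.6 − 50)·54.8 = 6006.08.

6006.08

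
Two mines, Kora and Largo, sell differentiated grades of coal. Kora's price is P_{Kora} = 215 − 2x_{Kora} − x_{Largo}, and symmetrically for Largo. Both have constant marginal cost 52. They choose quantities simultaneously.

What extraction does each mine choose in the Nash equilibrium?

Mine Kora's profit: π = x_{Kora}(215 − 2x_{Kora} − x_{Largo}) − 52x_{Kora}.
∂π/∂x_{Kora} = 163 − 4x_{Kora} − x_{Largo} = 0 ⇒ x_{Kora} = 40.75 − 0.25x_{Largo}.
Setting x_{Kora} = x_{Largo} in the reaction function: x_{Kora} = 40.75 − 0.25x_{Kora}, so x_{Kora} = 40.75 / 1.25 = 32.6.

32.6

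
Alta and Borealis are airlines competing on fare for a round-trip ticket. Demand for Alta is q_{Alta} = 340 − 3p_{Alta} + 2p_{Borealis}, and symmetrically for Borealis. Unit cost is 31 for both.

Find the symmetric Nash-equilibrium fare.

108.25

Alta's profit: π = (p_{Alta} − 31)(340 − 3p_{Alta} + 2p_{Borealis}).
∂π/∂p_{Alta} = 433 − 6p_{Alta} + 2p_{Borealis} = 0 ⇒ p_{Alta} = 433/6 + (1/3)p_{Borealis}.
The game is symmetric, so in equilibrium p_{Borealis} = p_{Alta}: the reaction function gives (2/3)p_{Alta} = 433/6, hence p_{Alta} = 108.25.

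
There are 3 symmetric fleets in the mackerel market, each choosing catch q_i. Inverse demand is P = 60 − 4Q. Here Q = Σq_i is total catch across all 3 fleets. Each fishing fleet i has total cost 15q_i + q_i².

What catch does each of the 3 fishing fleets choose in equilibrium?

A representative fishing fleet's profit is π_i = q_i(60 − 4Q) − 15q_i − q_i², with Q = q_i + Σ_{j≠i} q_j.
First-order condition: 45 − 10q_i − 4Σ_{j≠i} q_j = 0.
Imposing symmetry (q_j = q for all j) turns Σ_{j≠i} q_j into 2q, so 45 = 18q and q = 2.5.

2.5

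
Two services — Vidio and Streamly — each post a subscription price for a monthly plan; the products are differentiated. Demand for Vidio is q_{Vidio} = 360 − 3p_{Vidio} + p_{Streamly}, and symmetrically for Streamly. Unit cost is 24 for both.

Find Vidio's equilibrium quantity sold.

Vidio's profit: π = (p_{Vidio} − 24)(360 − 3p_{Vidio} + p_{Streamly}).
∂π/∂p_{Vidio} = 432 − 6p_{Vidio} + p_{Streamly} = 0 ⇒ p_{Vidio} = 72 + (1/6)p_{Streamly}.
The game is symmetric, so in equilibrium p_{Streamly} = p_{Vidio}: the reaction function gives (5/6)p_{Vidio} = 72, hence p_{Vidio} = 86.4.
q_{Vidio} = 360 − 3·86.4 + 86.4 = 187.2.

187.2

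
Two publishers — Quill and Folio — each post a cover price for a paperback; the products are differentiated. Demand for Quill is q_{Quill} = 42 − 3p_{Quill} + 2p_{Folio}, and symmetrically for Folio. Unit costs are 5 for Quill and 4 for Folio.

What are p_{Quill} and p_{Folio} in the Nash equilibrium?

14.0625, 13.6875

Quill's profit: π = (p_{Quill} − 5)(42 − 3p_{Quill} + 2p_{Folio}).
∂π/∂p_{Quill} = 57 − 6p_{Quill} + 2p_{Folio} = 0 ⇒ p_{Quill} = 9.5 + (1/3)p_{Folio}.
Similarly p_{Folio} = 9 + (1/3)p_{Quill}.
Plugging p_{Folio} into Quill's best response: p_{Quill} = 9.5 + (1/3)(9 + (1/3)p_{Quill}) ⇒ (8/9)p_{Quill} = 12.5, so p_{Quill} = 14.0625.
Then p_{Folio} = 9 + (1/3)·14.0625 = 13.6875.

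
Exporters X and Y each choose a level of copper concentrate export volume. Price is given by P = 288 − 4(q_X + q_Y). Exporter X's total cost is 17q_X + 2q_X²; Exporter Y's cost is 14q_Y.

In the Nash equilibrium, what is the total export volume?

Exporter X's profit: π = q_X(288 − 4(q_X + q_Y)) − 17q_X − 2q_X².
∂π/∂q_X = 271 − 12q_X − 4q_Y = 0, so q_X = 271/12 − (1/3)q_Y.
For Y: ∂π/∂q_Y = 274 − 8q_Y − 4q_X = 0 ⇒ q_Y = 34.25 − 0.5q_X.
Solving the two reaction functions simultaneously: (1 − (−1/3)(−0.5))q_X = 271/12 − (1/3)·34.25, so (5/6)q_X = 67/6 and q_X = 13.4.
Then q_Y = 34.25 − 0.5·13.4 = 27.55.
Total export volume: 13.4 + 27.55 = 40.95.

40.95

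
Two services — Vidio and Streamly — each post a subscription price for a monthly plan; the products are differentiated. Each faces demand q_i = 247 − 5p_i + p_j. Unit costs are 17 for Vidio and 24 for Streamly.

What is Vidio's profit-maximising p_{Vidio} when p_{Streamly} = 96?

Vidio's profit: π = (p_{Vidio} − 17)(247 − 5p_{Vidio} + p_{Streamly}).
∂π/∂p_{Vidio} = 332 − 10p_{Vidio} + p_{Streamly} = 0 ⇒ p_{Vidio} = 33.2 + 0.1p_{Streamly}.
At p_{Streamly} = 96: p_{Vidio} = 33.2 + 0.1·96 = 42.8.

42.8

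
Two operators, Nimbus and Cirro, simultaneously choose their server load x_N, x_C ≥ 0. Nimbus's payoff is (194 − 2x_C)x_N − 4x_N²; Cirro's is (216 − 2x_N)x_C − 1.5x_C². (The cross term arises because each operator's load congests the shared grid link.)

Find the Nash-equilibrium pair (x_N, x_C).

7.5, 67

Expanding Nimbus's payoff: 194x_N − 2x_Cx_N − 4x_N².
∂π/∂x_N = 194 − 2x_C − 8x_N = 0, so x_N = 24.25 − 0.25x_C.
Likewise for Cirro: x_C = 72 − (2/3)x_N.
Solving the two reaction functions simultaneously: (1 − (−0.25)(−2/3))x_N = 24.25 − 0.25·72, so (5/6)x_N = 6.25 and x_N = 7.5.
Then x_C = 72 − (2/3)·7.5 = 67.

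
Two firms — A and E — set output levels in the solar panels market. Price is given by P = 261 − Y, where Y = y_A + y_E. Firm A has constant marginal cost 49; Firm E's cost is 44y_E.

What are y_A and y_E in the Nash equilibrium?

69, 74

Firm A's profit: π = y_A(261 − (y_A + y_E)) − 49y_A.
∂π/∂y_A = 212 − 2y_A − y_E = 0, so y_A = 106 − 0.5y_E.
By the same steps for E: y_E = 108.5 − 0.5y_A.
Solving the two reaction functions simultaneously: (1 − (−0.5)(−0.5))y_A = 106 − 0.5·108.5, so 0.75y_A = 51.75 and y_A = 69.
Then y_E = 108.5 − 0.5·69 = 74.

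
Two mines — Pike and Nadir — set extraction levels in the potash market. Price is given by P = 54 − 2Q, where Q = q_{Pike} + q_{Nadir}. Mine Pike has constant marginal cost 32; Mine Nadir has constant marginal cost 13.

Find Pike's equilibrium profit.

Mine Pike's profit: π = q_{Pike}(54 − 2(q_{Pike} + q_{Nadir})) − 32q_{Pike}.
∂π/∂q_{Pike} = 22 − 4q_{Pike} − 2q_{Nadir} = 0, so q_{Pike} = 5.5 − 0.5q_{Nadir}.
By the same steps for Nadir: q_{Nadir} = 10.25 − 0.5q_{Pike}.
Substituting the second reaction function into the first: q_{Pike} = 5.5 − 0.5(10.25 − 0.5q_{Pike}), which gives 0.75q_{Pike} = 0.375 ⇒ q_{Pike} = 0.5.
Then q_{Nadir} = 10.25 − 0.5·0.5 = 10.
Price P = 54 − 2·10.5 = 33.
Pike's profit: (33 − 32)·0.5 = 0.5.

0.5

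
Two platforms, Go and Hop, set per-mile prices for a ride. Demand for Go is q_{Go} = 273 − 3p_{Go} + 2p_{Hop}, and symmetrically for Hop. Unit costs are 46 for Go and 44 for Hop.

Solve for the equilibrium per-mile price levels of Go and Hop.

102.375, 101.625

Go's profit: π = (p_{Go} − 46)(273 − 3p_{Go} + 2p_{Hop}).
∂π/∂p_{Go} = 411 − 6p_{Go} + 2p_{Hop} = 0 ⇒ p_{Go} = 68.5 + (1/3)p_{Hop}.
Similarly p_{Hop} = 67.5 + (1/3)p_{Go}.
Plugging p_{Hop} into Go's best response: p_{Go} = 68.5 + (1/3)(67.5 + (1/3)p_{Go}) ⇒ (8/9)p_{Go} = 91, so p_{Go} = 102.375.
Then p_{Hop} = 67.5 + (1/3)·102.375 = 101.625.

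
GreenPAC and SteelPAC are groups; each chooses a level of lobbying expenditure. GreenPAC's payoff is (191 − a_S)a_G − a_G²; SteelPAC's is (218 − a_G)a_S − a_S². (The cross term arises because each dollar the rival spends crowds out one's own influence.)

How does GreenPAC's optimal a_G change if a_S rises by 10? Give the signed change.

-5

Expanding GreenPAC's payoff: 191a_G − a_Sa_G − a_G².
∂π/∂a_G = 191 − a_S − 2a_G = 0, so a_G = 95.5 − 0.5a_S.
The reaction-function slope is −0.5, so a 10-unit rise in a_S moves a_G by −0.5 × 10 = −5. GreenPAC's best response falls — the actions are strategic substitutes.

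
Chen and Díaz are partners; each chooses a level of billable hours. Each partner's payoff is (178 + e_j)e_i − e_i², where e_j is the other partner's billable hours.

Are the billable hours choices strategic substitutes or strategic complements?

Chen's payoff is (178 + e_D)e_C − e_C².
∂π/∂e_C = 178 + e_D − 2e_C = 0, so e_C = 89 + 0.5e_D.
The best-response slope de_C/de_D = 0.5 > 0: the reaction function is upward-sloping, so the choices are strategic complements.

strategic complements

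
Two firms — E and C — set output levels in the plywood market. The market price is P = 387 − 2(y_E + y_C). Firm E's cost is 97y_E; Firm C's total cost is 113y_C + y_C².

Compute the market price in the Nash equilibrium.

216.2

Firm E's profit: π = y_E(387 − 2(y_E + y_C)) − 97y_E.
∂π/∂y_E = 290 − 4y_E − 2y_C = 0, so y_E = 72.5 − 0.5y_C.
For C: ∂π/∂y_C = 274 − 6y_C − 2y_E = 0 ⇒ y_C = 137/3 − (1/3)y_E.
Plugging y_C into E's best response: y_E = 72.5 − 0.5(137/3 − (1/3)y_E) ⇒ (5/6)y_E = 149/3, so y_E = 59.6.
Then y_C = 137/3 − (1/3)·59.6 = 25.8.
Equilibrium price: P = 387 − 2·85.4 = 216.2.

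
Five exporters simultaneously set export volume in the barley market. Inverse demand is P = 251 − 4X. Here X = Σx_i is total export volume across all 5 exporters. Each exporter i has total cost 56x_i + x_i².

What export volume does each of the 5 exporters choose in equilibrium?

A representative exporter's profit is π_i = x_i(251 − 4X) − 56x_i − x_i², with X = x_i + Σ_{j≠i} x_j.
First-order condition: 195 − 10x_i − 4Σ_{j≠i} x_j = 0.
With identical exporters, set every x_j = x: then 195 − 10x − 16x = 0, i.e. x = 195/26 = 7.5.

7.5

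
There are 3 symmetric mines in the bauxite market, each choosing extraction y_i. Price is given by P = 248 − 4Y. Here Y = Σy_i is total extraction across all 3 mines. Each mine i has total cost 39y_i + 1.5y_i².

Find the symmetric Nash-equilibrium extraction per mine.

11

A representative mine's profit is π_i = y_i(248 − 4Y) − 39y_i − 1.5y_i², with Y = y_i + Σ_{j≠i} y_j.
First-order condition: 209 − 11y_i − 4Σ_{j≠i} y_j = 0.
In a symmetric equilibrium every mine chooses the same y, so Σ_{j≠i} y_j = 2y. The condition becomes 209 − 19y = 0, giving y = 209/19 = 11.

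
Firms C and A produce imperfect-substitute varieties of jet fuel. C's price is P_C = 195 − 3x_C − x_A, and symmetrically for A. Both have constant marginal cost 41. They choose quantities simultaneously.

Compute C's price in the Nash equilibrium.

107

Firm C's profit: π = x_C(195 − 3x_C − x_A) − 41x_C.
∂π/∂x_C = 154 − 6x_C − x_A = 0 ⇒ x_C = 77/3 − (1/6)x_A.
By symmetry x_A = x_C; substituting into the reaction function, (7/6)x_C = 77/3 and x_C = 22.
P_C = 195 − 3·22 − 22 = 107.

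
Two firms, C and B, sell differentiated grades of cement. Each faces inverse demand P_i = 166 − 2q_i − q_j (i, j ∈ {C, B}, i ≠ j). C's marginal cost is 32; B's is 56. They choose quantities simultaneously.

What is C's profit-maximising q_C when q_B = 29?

26.25

Firm C's profit: π = q_C(166 − 2q_C − q_B) − 32q_C.
∂π/∂q_C = 134 − 4q_C − q_B = 0 ⇒ q_C = 33.5 − 0.25q_B.
At q_B = 29: q_C = 33.5 − 0.25·29 = 26.25.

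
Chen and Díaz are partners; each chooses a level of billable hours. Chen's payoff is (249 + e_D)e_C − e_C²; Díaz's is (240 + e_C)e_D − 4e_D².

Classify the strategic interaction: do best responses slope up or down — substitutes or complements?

strategic complements

Expanding Chen's payoff: 249e_C + e_De_C − e_C².
∂π/∂e_C = 249 + e_D − 2e_C = 0, so e_C = 124.5 + 0.5e_D.
The best-response slope de_C/de_D = 0.5 > 0: the reaction function is upward-sloping, so the choices are strategic complements.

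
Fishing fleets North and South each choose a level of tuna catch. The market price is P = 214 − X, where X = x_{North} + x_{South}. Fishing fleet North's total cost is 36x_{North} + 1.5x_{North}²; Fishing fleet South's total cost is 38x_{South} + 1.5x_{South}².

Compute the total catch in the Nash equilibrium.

59

Fishing fleet North's profit: π = x_{North}(214 − (x_{North} + x_{South})) − 36x_{North} − 1.5x_{North}².
∂π/∂x_{North} = 178 − 5x_{North} − x_{South} = 0, so x_{North} = 35.6 − 0.2x_{South}.
By the same steps for South: x_{South} = 35.2 − 0.2x_{North}.
Substituting the second reaction function into the first: x_{North} = 35.6 − 0.2(35.2 − 0.2x_{North}), which gives 0.96x_{North} = 28.56 ⇒ x_{North} = 29.75.
Then x_{South} = 35.2 − 0.2·29.75 = 29.25.
Total catch: 29.75 + 29.25 = 59.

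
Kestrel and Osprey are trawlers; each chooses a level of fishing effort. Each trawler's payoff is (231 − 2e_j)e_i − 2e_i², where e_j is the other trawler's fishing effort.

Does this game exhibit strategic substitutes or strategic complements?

strategic substitutes

Kestrel's payoff is (231 − 2e_O)e_K − 2e_K².
∂π/∂e_K = 231 − 2e_O − 4e_K = 0, so e_K = 57.75 − 0.5e_O.
The best-response slope de_K/de_O = −0.5 < 0: the reaction function is downward-sloping, so the choices are strategic substitutes.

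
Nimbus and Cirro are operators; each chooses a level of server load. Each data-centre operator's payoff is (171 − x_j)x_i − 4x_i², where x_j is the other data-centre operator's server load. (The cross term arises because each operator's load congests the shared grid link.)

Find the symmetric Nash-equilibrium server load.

19

Nimbus's payoff is (171 − x_C)x_N − 4x_N².
∂π/∂x_N = 171 − x_C − 8x_N = 0, so x_N = 21.375 − 0.125x_C.
Setting x_N = x_C in the reaction function: x_N = 21.375 − 0.125x_N, so x_N = 21.375 / 1.125 = 19.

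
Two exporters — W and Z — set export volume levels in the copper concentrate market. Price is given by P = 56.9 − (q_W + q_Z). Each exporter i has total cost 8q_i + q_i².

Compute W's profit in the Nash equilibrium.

Exporter W's profit: π = q_W(56.9 − (q_W + q_Z)) − 8q_W − q_W².
∂π/∂q_W = 48.9 − 4q_W − q_Z = 0, so q_W = 12.225 − 0.25q_Z.
By symmetry q_Z = q_W; substituting into the reaction function, 1.25q_W = 12.225 and q_W = 9.78.
Price P = 56.9 − 19.56 = 37.34.
W's profit: (37.34 − 8)·9.78 − (9.78)² = 191.2968.

191.2968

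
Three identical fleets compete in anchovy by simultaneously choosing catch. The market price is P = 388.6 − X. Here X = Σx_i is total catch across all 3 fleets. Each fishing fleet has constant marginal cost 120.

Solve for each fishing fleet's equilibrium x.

67.15

A representative fishing fleet's profit is π_i = x_i(388.6 − X) − 120x_i, with X = x_i + Σ_{j≠i} x_j.
First-order condition: 268.6 − 2x_i − Σ_{j≠i} x_j = 0.
Imposing symmetry (x_j = x for all j) turns Σ_{j≠i} x_j into 2x, so 268.6 = 4x and x = 67.15.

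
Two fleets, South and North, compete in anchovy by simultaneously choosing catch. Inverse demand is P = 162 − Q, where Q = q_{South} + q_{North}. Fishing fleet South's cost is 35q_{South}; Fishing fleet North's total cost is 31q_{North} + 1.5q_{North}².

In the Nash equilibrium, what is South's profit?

3136

Fishing fleet South's profit: π = q_{South}(162 − (q_{South} + q_{North})) − 35q_{South}.
∂π/∂q_{South} = 127 − 2q_{South} − q_{North} = 0, so q_{South} = 63.5 − 0.5q_{North}.
For North: ∂π/∂q_{North} = 131 − 5q_{North} − q_{South} = 0 ⇒ q_{North} = 26.2 − 0.2q_{South}.
Substituting the second reaction function into the first: q_{South} = 63.5 − 0.5(26.2 − 0.2q_{South}), which gives 0.9q_{South} = 50.4 ⇒ q_{South} = 56.
Then q_{North} = 26.2 − 0.2·56 = 15.
Price P = 162 − 71 = 91.
South's profit: (91 − 35)·56 = 3136.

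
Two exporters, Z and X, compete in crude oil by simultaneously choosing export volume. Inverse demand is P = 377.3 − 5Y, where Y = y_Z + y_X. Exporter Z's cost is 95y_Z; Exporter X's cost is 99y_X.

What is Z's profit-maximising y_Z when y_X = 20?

18.23

Exporter Z's profit: π = y_Z(377.3 − 5(y_Z + y_X)) − 95y_Z.
∂π/∂y_Z = 282.3 − 10y_Z − 5y_X = 0, so y_Z = 28.23 − 0.5y_X.
At y_X = 20: y_Z = 28.23 − 0.5·20 = 18.23.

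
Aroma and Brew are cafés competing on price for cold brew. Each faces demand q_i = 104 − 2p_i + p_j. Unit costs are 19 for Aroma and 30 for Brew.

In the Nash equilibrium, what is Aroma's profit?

Aroma's profit: π = (p_{Aroma} − 19)(104 − 2p_{Aroma} + p_{Brew}).
∂π/∂p_{Aroma} = 142 − 4p_{Aroma} + p_{Brew} = 0 ⇒ p_{Aroma} = 35.5 + 0.25p_{Brew}.
Similarly p_{Brew} = 41 + 0.25p_{Aroma}.
Plugging p_{Brew} into Aroma's best response: p_{Aroma} = 35.5 + 0.25(41 + 0.25p_{Aroma}) ⇒ 0.9375p_{Aroma} = 45.75, so p_{Aroma} = 48.8.
Then p_{Brew} = 41 + 0.25·48.8 = 53.2.
q_{Aroma} = 104 − 2·48.8 + 53.2 = 59.6.
Profit = (48.8 − 19)·59.6 = 1776.08.

1776.08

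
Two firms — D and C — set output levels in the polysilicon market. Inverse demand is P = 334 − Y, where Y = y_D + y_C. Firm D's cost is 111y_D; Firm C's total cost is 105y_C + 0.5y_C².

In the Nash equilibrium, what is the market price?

199

Firm D's profit: π = y_D(334 − (y_D + y_C)) − 111y_D.
∂π/∂y_D = 223 − 2y_D − y_C = 0, so y_D = 111.5 − 0.5y_C.
For C: ∂π/∂y_C = 229 − 3y_C − y_D = 0 ⇒ y_C = 229/3 − (1/3)y_D.
Plugging y_C into D's best response: y_D = 111.5 − 0.5(229/3 − (1/3)y_D) ⇒ (5/6)y_D = 220/3, so y_D = 88.
Then y_C = 229/3 − (1/3)·88 = 47.
Equilibrium price: P = 334 − 135 = 199.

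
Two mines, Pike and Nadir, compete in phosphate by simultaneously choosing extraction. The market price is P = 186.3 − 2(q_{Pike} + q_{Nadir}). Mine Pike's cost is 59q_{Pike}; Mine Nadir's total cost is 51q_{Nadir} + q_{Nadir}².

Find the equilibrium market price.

Mine Pike's profit: π = q_{Pike}(186.3 − 2(q_{Pike} + q_{Nadir})) − 59q_{Pike}.
∂π/∂q_{Pike} = 127.3 − 4q_{Pike} − 2q_{Nadir} = 0, so q_{Pike} = 31.825 − 0.5q_{Nadir}.
For Nadir: ∂π/∂q_{Nadir} = 135.3 − 6q_{Nadir} − 2q_{Pike} = 0 ⇒ q_{Nadir} = 22.55 − (1/3)q_{Pike}.
Plugging q_{Nadir} into Pike's best response: q_{Pike} = 31.825 − 0.5(22.55 − (1/3)q_{Pike}) ⇒ (5/6)q_{Pike} = 20.55, so q_{Pike} = 24.66.
Then q_{Nadir} = 22.55 − (1/3)·24.66 = 14.33.
Equilibrium price: P = 186.3 − 2·38.99 = 108.32.

108.32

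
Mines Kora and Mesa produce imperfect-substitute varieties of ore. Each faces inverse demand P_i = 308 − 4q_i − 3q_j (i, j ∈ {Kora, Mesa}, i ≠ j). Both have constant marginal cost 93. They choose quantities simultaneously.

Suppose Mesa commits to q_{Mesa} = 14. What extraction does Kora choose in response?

21.625

Mine Kora's profit: π = q_{Kora}(308 − 4q_{Kora} − 3q_{Mesa}) − 93q_{Kora}.
∂π/∂q_{Kora} = 215 − 8q_{Kora} − 3q_{Mesa} = 0 ⇒ q_{Kora} = 26.875 − 0.375q_{Mesa}.
At q_{Mesa} = 14: q_{Kora} = 26.875 − 0.375·14 = 21.625.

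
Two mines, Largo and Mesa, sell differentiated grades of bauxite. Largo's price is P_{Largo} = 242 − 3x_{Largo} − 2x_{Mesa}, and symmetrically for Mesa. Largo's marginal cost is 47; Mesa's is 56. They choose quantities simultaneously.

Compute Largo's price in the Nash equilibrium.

121.8125

Mine Largo's profit: π = x_{Largo}(242 − 3x_{Largo} − 2x_{Mesa}) − 47x_{Largo}.
∂π/∂x_{Largo} = 195 − 6x_{Largo} − 2x_{Mesa} = 0 ⇒ x_{Largo} = 32.5 − (1/3)x_{Mesa}.
Similarly x_{Mesa} = 31 − (1/3)x_{Largo}.
Substituting the second reaction function into the first: x_{Largo} = 32.5 − (1/3)(31 − (1/3)x_{Largo}), which gives (8/9)x_{Largo} = 133/6 ⇒ x_{Largo} = 24.9375.
Then x_{Mesa} = 31 − (1/3)·24.9375 = 22.6875.
P_{Largo} = 242 − 3·24.9375 − 2·22.6875 = 121.8125.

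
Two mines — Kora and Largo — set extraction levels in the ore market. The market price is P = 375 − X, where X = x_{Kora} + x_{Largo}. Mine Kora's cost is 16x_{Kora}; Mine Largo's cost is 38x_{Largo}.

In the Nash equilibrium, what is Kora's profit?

16129

Mine Kora's profit: π = x_{Kora}(375 − (x_{Kora} + x_{Largo})) − 16x_{Kora}.
∂π/∂x_{Kora} = 359 − 2x_{Kora} − x_{Largo} = 0, so x_{Kora} = 179.5 − 0.5x_{Largo}.
By the same steps for Largo: x_{Largo} = 168.5 − 0.5x_{Kora}.
Plugging x_{Largo} into Kora's best response: x_{Kora} = 179.5 − 0.5(168.5 − 0.5x_{Kora}) ⇒ 0.75x_{Kora} = 95.25, so x_{Kora} = 127.
Then x_{Largo} = 168.5 − 0.5·127 = 105.
Price P = 375 − 232 = 143.
Kora's profit: (143 − 16)·127 = 16129.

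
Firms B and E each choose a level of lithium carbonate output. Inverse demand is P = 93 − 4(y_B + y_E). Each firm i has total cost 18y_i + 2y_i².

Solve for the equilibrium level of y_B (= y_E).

Firm B's profit: π = y_B(93 − 4(y_B + y_E)) − 18y_B − 2y_B².
∂π/∂y_B = 75 − 12y_B − 4y_E = 0, so y_B = 6.25 − (1/3)y_E.
By symmetry y_E = y_B; substituting into the reaction function, (4/3)y_B = 6.25 and y_B = 4.6875.

4.6875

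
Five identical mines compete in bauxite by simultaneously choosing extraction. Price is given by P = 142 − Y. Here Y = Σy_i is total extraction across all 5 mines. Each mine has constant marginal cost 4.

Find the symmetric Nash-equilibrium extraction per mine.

A representative mine's profit is π_i = y_i(142 − Y) − 4y_i, with Y = y_i + Σ_{j≠i} y_j.
First-order condition: 138 − 2y_i − Σ_{j≠i} y_j = 0.
Imposing symmetry (y_j = y for all j) turns Σ_{j≠i} y_j into 4y, so 138 = 6y and y = 23.

23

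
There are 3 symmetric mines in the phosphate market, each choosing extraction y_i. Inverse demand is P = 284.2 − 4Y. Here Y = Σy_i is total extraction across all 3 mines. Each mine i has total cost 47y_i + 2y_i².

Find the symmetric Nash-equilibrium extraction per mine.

11.86

A representative mine's profit is π_i = y_i(284.2 − 4Y) − 47y_i − 2y_i², with Y = y_i + Σ_{j≠i} y_j.
First-order condition: 237.2 − 12y_i − 4Σ_{j≠i} y_j = 0.
In a symmetric equilibrium every mine chooses the same y, so Σ_{j≠i} y_j = 2y. The condition becomes 237.2 − 20y = 0, giving y = 237.2/20 = 11.86.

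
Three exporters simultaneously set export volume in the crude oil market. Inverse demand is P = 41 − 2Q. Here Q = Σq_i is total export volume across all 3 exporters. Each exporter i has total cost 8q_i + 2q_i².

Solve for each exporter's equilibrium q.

2.75

A representative exporter's profit is π_i = q_i(41 − 2Q) − 8q_i − 2q_i², with Q = q_i + Σ_{j≠i} q_j.
First-order condition: 33 − 8q_i − 2Σ_{j≠i} q_j = 0.
With identical exporters, set every q_j = q: then 33 − 8q − 4q = 0, i.e. q = 33/12 = 2.75.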